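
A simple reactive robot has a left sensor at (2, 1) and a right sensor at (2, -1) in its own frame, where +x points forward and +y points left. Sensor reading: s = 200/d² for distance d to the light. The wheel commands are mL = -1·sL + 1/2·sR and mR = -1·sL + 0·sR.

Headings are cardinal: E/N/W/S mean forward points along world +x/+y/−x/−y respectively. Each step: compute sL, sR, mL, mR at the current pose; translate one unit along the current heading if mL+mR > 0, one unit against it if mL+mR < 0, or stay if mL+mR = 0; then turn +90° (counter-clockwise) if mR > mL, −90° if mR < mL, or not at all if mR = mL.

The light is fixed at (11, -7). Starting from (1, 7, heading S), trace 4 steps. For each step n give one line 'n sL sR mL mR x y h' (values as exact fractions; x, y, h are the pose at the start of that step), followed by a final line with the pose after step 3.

0 8/9 40/53 -244/477 -8/9 1 7 S
1 10/17 1/2 -23/68 -10/17 1 8 W
2 200/389 200/353 -31700/137317 -200/389 2 8 N
3 100/137 100/109 -4050/14933 -100/137 2 7 E
final 1 7 S

n=0: pose=(1,7,S); sL=8/9, sR=40/53; mL=-244/477, mR=-8/9; mL+mR=-668/477 → advance -1; mR−mL=-20/53 → turn -1·90°
n=1: pose=(1,8,W); sL=10/17, sR=1/2; mL=-23/68, mR=-10/17; mL+mR=-63/68 → advance -1; mR−mL=-1/4 → turn -1·90°
n=2: pose=(2,8,N); sL=200/389, sR=200/353; mL=-31700/137317, mR=-200/389; mL+mR=-102300/137317 → advance -1; mR−mL=-100/353 → turn -1·90°
n=3: pose=(2,7,E); sL=100/137, sR=100/109; mL=-4050/14933, mR=-100/137; mL+mR=-14950/14933 → advance -1; mR−mL=-50/109 → turn -1·90°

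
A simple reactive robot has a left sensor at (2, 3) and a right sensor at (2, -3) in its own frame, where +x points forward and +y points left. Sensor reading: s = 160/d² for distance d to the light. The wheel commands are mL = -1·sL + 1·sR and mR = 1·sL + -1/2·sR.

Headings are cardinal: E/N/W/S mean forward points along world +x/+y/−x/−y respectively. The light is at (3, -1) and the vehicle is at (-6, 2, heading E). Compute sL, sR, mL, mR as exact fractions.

left sensor world pos  = (-4, 5); dL² = 85
right sensor world pos = (-4, -1); dR² = 49
sL = 160/85 = 32/17
sR = 160/49 = 160/49
mL = -1·sL + 1·sR = 1152/833
mR = 1·sL + -1/2·sR = 208/833

32/17 160/49 1152/833 208/833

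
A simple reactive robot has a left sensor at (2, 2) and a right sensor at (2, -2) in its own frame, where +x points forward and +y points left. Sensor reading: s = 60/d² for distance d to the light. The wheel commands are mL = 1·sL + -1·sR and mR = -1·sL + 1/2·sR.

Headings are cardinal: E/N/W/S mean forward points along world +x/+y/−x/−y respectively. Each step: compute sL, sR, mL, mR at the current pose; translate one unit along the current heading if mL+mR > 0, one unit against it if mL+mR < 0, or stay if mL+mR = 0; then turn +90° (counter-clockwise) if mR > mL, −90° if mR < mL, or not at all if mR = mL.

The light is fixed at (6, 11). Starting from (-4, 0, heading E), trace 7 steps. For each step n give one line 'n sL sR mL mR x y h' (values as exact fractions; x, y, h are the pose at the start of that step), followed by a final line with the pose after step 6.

0 12/29 60/233 1056/6757 -1926/6757 -4 0 E
1 6/25 30/169 264/4225 -639/4225 -5 0 S
2 60/313 60/233 -4800/72929 -4590/72929 -5 1 W
3 15/52 5/24 25/312 -115/624 -4 1 S
4 12/53 60/193 -864/10229 -726/10229 -4 2 W
5 6/17 30/121 216/2057 -471/2057 -3 2 S
6 60/221 60/157 -3840/34697 -2790/34697 -3 3 W
final -2 3 S

n=0: pose=(-4,0,E); sL=12/29, sR=60/233; mL=1056/6757, mR=-1926/6757; mL+mR=-30/233 → advance -1; mR−mL=-2982/6757 → turn -1·90°
n=1: pose=(-5,0,S); sL=6/25, sR=30/169; mL=264/4225, mR=-639/4225; mL+mR=-15/169 → advance -1; mR−mL=-903/4225 → turn -1·90°
n=2: pose=(-5,1,W); sL=60/313, sR=60/233; mL=-4800/72929, mR=-4590/72929; mL+mR=-30/233 → advance -1; mR−mL=210/72929 → turn +1·90°
n=3: pose=(-4,1,S); sL=15/52, sR=5/24; mL=25/312, mR=-115/624; mL+mR=-5/48 → advance -1; mR−mL=-55/208 → turn -1·90°
n=4: pose=(-4,2,W); sL=12/53, sR=60/193; mL=-864/10229, mR=-726/10229; mL+mR=-30/193 → advance -1; mR−mL=138/10229 → turn +1·90°
n=5: pose=(-3,2,S); sL=6/17, sR=30/121; mL=216/2057, mR=-471/2057; mL+mR=-15/121 → advance -1; mR−mL=-687/2057 → turn -1·90°
n=6: pose=(-3,3,W); sL=60/221, sR=60/157; mL=-3840/34697, mR=-2790/34697; mL+mR=-30/157 → advance -1; mR−mL=1050/34697 → turn +1·90°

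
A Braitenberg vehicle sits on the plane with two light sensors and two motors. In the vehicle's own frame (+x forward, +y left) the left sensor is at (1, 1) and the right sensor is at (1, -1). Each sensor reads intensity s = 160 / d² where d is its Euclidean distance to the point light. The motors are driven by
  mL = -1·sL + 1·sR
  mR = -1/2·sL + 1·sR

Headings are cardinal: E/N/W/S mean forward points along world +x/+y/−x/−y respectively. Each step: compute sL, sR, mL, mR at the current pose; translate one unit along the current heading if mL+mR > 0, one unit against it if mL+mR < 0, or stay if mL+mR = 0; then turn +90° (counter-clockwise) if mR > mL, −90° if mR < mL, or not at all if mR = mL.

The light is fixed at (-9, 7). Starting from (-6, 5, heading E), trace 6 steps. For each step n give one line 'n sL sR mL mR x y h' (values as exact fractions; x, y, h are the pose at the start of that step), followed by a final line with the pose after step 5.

0 160/17 32/5 -256/85 144/85 -6 5 E
1 80 16 -64 -24 -7 5 N
2 160/17 32 384/17 464/17 -7 4 W
3 8 10 2 6 -8 4 S
4 160/13 160/29 -2560/377 -240/377 -8 3 E
5 16 16 0 8 -9 3 N
final -9 4 W

n=0: pose=(-6,5,E); sL=160/17, sR=32/5; mL=-256/85, mR=144/85; mL+mR=-112/85 → advance -1; mR−mL=80/17 → turn +1·90°
n=1: pose=(-7,5,N); sL=80, sR=16; mL=-64, mR=-24; mL+mR=-88 → advance -1; mR−mL=40 → turn +1·90°
n=2: pose=(-7,4,W); sL=160/17, sR=32; mL=384/17, mR=464/17; mL+mR=848/17 → advance +1; mR−mL=80/17 → turn +1·90°
n=3: pose=(-8,4,S); sL=8, sR=10; mL=2, mR=6; mL+mR=8 → advance +1; mR−mL=4 → turn +1·90°
n=4: pose=(-8,3,E); sL=160/13, sR=160/29; mL=-2560/377, mR=-240/377; mL+mR=-2800/377 → advance -1; mR−mL=80/13 → turn +1·90°
n=5: pose=(-9,3,N); sL=16, sR=16; mL=0, mR=8; mL+mR=8 → advance +1; mR−mL=8 → turn +1·90°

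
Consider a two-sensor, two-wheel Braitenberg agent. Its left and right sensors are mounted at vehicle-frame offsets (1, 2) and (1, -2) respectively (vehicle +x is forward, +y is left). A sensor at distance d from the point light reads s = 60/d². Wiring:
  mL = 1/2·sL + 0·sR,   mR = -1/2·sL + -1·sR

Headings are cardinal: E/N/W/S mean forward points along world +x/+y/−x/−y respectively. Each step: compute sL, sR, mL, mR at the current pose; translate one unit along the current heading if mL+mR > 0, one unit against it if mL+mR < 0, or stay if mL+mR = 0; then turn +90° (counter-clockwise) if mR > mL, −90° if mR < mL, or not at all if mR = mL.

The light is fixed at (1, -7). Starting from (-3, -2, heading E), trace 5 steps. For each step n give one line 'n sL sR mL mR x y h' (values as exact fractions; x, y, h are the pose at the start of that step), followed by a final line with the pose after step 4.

n=0: pose=(-3,-2,E); sL=30/29, sR=10/3; mL=15/29, mR=-335/87; mL+mR=-10/3 → advance -1; mR−mL=-380/87 → turn -1·90°
n=1: pose=(-4,-2,S); sL=12/5, sR=12/13; mL=6/5, mR=-138/65; mL+mR=-12/13 → advance -1; mR−mL=-216/65 → turn -1·90°
n=2: pose=(-4,-1,W); sL=15/13, sR=3/5; mL=15/26, mR=-153/130; mL+mR=-3/5 → advance -1; mR−mL=-114/65 → turn -1·90°
n=3: pose=(-3,-1,N); sL=12/17, sR=60/53; mL=6/17, mR=-1338/901; mL+mR=-60/53 → advance -1; mR−mL=-1656/901 → turn -1·90°
n=4: pose=(-3,-2,E); sL=30/29, sR=10/3; mL=15/29, mR=-335/87; mL+mR=-10/3 → advance -1; mR−mL=-380/87 → turn -1·90°

0 30/29 10/3 15/29 -335/87 -3 -2 E
1 12/5 12/13 6/5 -138/65 -4 -2 S
2 15/13 3/5 15/26 -153/130 -4 -1 W
3 12/17 60/53 6/17 -1338/901 -3 -1 N
4 30/29 10/3 15/29 -335/87 -3 -2 E
final -4 -2 S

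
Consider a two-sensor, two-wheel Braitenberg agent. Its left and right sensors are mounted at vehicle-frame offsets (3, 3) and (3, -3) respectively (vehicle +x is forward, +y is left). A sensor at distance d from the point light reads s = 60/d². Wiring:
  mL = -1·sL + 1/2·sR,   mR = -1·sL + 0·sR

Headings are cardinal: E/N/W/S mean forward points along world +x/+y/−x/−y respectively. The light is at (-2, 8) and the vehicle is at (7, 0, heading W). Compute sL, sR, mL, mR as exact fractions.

left sensor world pos  = (4, -3); dL² = 157
right sensor world pos = (4, 3); dR² = 61
sL = 60/157 = 60/157
sR = 60/61 = 60/61
mL = -1·sL + 1/2·sR = 1050/9577
mR = -1·sL + 0·sR = -60/157

60/157 60/61 1050/9577 -60/157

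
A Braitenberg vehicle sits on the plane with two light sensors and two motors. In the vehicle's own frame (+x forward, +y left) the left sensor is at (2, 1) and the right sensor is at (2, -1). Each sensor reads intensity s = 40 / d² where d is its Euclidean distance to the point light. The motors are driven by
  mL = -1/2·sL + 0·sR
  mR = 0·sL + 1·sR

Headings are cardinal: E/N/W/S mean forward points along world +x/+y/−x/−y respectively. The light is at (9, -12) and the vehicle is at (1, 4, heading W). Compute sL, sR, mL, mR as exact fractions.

left sensor world pos  = (-1, 3); dL² = 325
right sensor world pos = (-1, 5); dR² = 389
sL = 40/325 = 8/65
sR = 40/389 = 40/389
mL = -1/2·sL + 0·sR = -4/65
mR = 0·sL + 1·sR = 40/389

8/65 40/389 -4/65 40/389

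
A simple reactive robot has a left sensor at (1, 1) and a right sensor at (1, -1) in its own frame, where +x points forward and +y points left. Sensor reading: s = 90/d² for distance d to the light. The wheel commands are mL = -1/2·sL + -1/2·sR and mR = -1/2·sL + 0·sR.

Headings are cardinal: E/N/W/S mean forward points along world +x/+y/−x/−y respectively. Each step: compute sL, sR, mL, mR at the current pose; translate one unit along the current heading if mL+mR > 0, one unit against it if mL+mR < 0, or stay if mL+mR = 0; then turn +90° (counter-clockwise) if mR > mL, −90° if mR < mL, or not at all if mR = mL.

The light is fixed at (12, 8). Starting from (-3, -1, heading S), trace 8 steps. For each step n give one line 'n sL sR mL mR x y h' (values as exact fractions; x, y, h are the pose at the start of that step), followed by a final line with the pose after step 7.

0 45/148 45/178 -7335/26344 -45/296 -3 -1 S
1 18/49 90/277 -4698/13573 -9/49 -3 0 E
2 45/169 45/137 -6885/23153 -45/338 -4 0 N
3 90/389 90/353 -33390/137317 -45/389 -4 -1 W
4 45/148 45/178 -7335/26344 -45/296 -3 -1 S
5 18/49 90/277 -4698/13573 -9/49 -3 0 E
6 45/169 45/137 -6885/23153 -45/338 -4 0 N
7 90/389 90/353 -33390/137317 -45/389 -4 -1 W
final -3 -1 S

n=0: pose=(-3,-1,S); sL=45/148, sR=45/178; mL=-7335/26344, mR=-45/296; mL+mR=-2835/6586 → advance -1; mR−mL=45/356 → turn +1·90°
n=1: pose=(-3,0,E); sL=18/49, sR=90/277; mL=-4698/13573, mR=-9/49; mL+mR=-7191/13573 → advance -1; mR−mL=45/277 → turn +1·90°
n=2: pose=(-4,0,N); sL=45/169, sR=45/137; mL=-6885/23153, mR=-45/338; mL+mR=-19935/46306 → advance -1; mR−mL=45/274 → turn +1·90°
n=3: pose=(-4,-1,W); sL=90/389, sR=90/353; mL=-33390/137317, mR=-45/389; mL+mR=-49275/137317 → advance -1; mR−mL=45/353 → turn +1·90°
n=4: pose=(-3,-1,S); sL=45/148, sR=45/178; mL=-7335/26344, mR=-45/296; mL+mR=-2835/6586 → advance -1; mR−mL=45/356 → turn +1·90°
n=5: pose=(-3,0,E); sL=18/49, sR=90/277; mL=-4698/13573, mR=-9/49; mL+mR=-7191/13573 → advance -1; mR−mL=45/277 → turn +1·90°
n=6: pose=(-4,0,N); sL=45/169, sR=45/137; mL=-6885/23153, mR=-45/338; mL+mR=-19935/46306 → advance -1; mR−mL=45/274 → turn +1·90°
n=7: pose=(-4,-1,W); sL=90/389, sR=90/353; mL=-33390/137317, mR=-45/389; mL+mR=-49275/137317 → advance -1; mR−mL=45/353 → turn +1·90°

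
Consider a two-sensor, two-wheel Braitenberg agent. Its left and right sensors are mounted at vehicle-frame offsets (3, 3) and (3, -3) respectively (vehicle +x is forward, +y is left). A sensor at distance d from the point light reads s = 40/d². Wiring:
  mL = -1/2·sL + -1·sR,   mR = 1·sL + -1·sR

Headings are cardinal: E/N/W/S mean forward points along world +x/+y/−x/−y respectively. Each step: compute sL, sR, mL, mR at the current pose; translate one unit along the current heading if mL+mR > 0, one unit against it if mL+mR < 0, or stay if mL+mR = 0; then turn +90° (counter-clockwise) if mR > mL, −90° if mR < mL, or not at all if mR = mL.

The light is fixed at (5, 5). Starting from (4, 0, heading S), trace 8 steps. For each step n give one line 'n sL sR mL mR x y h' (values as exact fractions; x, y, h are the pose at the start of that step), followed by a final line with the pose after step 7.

0 10/17 1/2 -27/34 3/34 4 0 S
1 8 40/53 -252/53 384/53 4 1 E
2 4 4 -6 0 5 1 N
3 40/73 40/13 -3180/949 -2400/949 5 0 W
4 1/2 10/17 -57/68 -3/34 6 0 S
5 40/17 8/13 -396/221 384/221 6 1 E
6 4 4 -6 0 5 1 N
7 40/73 40/13 -3180/949 -2400/949 5 0 W
final 6 0 S

n=0: pose=(4,0,S); sL=10/17, sR=1/2; mL=-27/34, mR=3/34; mL+mR=-12/17 → advance -1; mR−mL=15/17 → turn +1·90°
n=1: pose=(4,1,E); sL=8, sR=40/53; mL=-252/53, mR=384/53; mL+mR=132/53 → advance +1; mR−mL=12 → turn +1·90°
n=2: pose=(5,1,N); sL=4, sR=4; mL=-6, mR=0; mL+mR=-6 → advance -1; mR−mL=6 → turn +1·90°
n=3: pose=(5,0,W); sL=40/73, sR=40/13; mL=-3180/949, mR=-2400/949; mL+mR=-5580/949 → advance -1; mR−mL=60/73 → turn +1·90°
n=4: pose=(6,0,S); sL=1/2, sR=10/17; mL=-57/68, mR=-3/34; mL+mR=-63/68 → advance -1; mR−mL=3/4 → turn +1·90°
n=5: pose=(6,1,E); sL=40/17, sR=8/13; mL=-396/221, mR=384/221; mL+mR=-12/221 → advance -1; mR−mL=60/17 → turn +1·90°
n=6: pose=(5,1,N); sL=4, sR=4; mL=-6, mR=0; mL+mR=-6 → advance -1; mR−mL=6 → turn +1·90°
n=7: pose=(5,0,W); sL=40/73, sR=40/13; mL=-3180/949, mR=-2400/949; mL+mR=-5580/949 → advance -1; mR−mL=60/73 → turn +1·90°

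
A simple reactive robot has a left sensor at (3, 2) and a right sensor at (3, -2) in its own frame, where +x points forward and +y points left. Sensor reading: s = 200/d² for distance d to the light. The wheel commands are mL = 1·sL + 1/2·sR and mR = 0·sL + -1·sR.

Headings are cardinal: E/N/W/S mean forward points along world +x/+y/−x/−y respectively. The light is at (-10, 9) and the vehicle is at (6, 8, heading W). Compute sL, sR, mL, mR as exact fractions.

100/89 20/17 2590/1513 -20/17

left sensor world pos  = (3, 6); dL² = 178
right sensor world pos = (3, 10); dR² = 170
sL = 200/178 = 100/89
sR = 200/170 = 20/17
mL = 1·sL + 1/2·sR = 2590/1513
mR = 0·sL + -1·sR = -20/17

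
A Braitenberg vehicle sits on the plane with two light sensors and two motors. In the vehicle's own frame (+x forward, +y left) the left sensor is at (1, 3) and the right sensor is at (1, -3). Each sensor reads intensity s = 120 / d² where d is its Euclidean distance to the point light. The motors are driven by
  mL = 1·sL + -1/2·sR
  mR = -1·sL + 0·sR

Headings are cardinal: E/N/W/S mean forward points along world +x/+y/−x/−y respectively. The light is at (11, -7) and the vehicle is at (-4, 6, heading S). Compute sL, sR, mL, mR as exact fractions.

5/12 10/39 15/52 -5/12

left sensor world pos  = (-1, 5); dL² = 288
right sensor world pos = (-7, 5); dR² = 468
sL = 120/288 = 5/12
sR = 120/468 = 10/39
mL = 1·sL + -1/2·sR = 15/52
mR = -1·sL + 0·sR = -5/12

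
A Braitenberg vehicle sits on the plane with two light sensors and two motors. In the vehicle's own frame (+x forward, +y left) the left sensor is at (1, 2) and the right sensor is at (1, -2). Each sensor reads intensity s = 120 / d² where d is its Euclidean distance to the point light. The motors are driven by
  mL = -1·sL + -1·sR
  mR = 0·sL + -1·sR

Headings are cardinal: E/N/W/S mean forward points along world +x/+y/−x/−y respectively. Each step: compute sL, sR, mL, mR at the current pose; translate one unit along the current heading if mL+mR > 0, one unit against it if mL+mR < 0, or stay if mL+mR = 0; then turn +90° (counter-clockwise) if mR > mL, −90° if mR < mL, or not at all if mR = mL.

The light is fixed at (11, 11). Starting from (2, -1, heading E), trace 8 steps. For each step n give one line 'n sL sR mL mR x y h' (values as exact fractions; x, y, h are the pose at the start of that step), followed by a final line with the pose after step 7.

n=0: pose=(2,-1,E); sL=30/41, sR=6/13; mL=-636/533, mR=-6/13; mL+mR=-882/533 → advance -1; mR−mL=30/41 → turn +1·90°
n=1: pose=(1,-1,N); sL=24/53, sR=24/37; mL=-2160/1961, mR=-24/37; mL+mR=-3432/1961 → advance -1; mR−mL=24/53 → turn +1·90°
n=2: pose=(1,-2,W); sL=60/173, sR=60/121; mL=-17640/20933, mR=-60/121; mL+mR=-28020/20933 → advance -1; mR−mL=60/173 → turn +1·90°
n=3: pose=(2,-2,S); sL=24/49, sR=120/317; mL=-13488/15533, mR=-120/317; mL+mR=-19368/15533 → advance -1; mR−mL=24/49 → turn +1·90°
n=4: pose=(2,-1,E); sL=30/41, sR=6/13; mL=-636/533, mR=-6/13; mL+mR=-882/533 → advance -1; mR−mL=30/41 → turn +1·90°
n=5: pose=(1,-1,N); sL=24/53, sR=24/37; mL=-2160/1961, mR=-24/37; mL+mR=-3432/1961 → advance -1; mR−mL=24/53 → turn +1·90°
n=6: pose=(1,-2,W); sL=60/173, sR=60/121; mL=-17640/20933, mR=-60/121; mL+mR=-28020/20933 → advance -1; mR−mL=60/173 → turn +1·90°
n=7: pose=(2,-2,S); sL=24/49, sR=120/317; mL=-13488/15533, mR=-120/317; mL+mR=-19368/15533 → advance -1; mR−mL=24/49 → turn +1·90°

0 30/41 6/13 -636/533 -6/13 2 -1 E
1 24/53 24/37 -2160/1961 -24/37 1 -1 N
2 60/173 60/121 -17640/20933 -60/121 1 -2 W
3 24/49 120/317 -13488/15533 -120/317 2 -2 S
4 30/41 6/13 -636/533 -6/13 2 -1 E
5 24/53 24/37 -2160/1961 -24/37 1 -1 N
6 60/173 60/121 -17640/20933 -60/121 1 -2 W
7 24/49 120/317 -13488/15533 -120/317 2 -2 S
final 2 -1 E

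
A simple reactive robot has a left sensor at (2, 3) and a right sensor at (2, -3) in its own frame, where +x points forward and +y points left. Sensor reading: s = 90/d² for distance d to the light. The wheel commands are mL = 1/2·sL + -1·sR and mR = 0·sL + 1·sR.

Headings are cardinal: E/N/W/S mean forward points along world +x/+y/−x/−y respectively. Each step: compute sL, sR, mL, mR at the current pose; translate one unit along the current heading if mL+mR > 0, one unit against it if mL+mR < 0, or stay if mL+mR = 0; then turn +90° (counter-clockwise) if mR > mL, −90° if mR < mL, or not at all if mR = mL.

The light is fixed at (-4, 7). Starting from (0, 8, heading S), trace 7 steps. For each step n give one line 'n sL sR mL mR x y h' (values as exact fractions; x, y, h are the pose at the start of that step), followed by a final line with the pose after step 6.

n=0: pose=(0,8,S); sL=9/5, sR=45; mL=-441/10, mR=45; mL+mR=9/10 → advance +1; mR−mL=891/10 → turn +1·90°
n=1: pose=(0,7,E); sL=2, sR=2; mL=-1, mR=2; mL+mR=1 → advance +1; mR−mL=3 → turn +1·90°
n=2: pose=(1,7,N); sL=45/4, sR=45/34; mL=585/136, mR=45/34; mL+mR=45/8 → advance +1; mR−mL=-405/136 → turn -1·90°
n=3: pose=(1,8,E); sL=18/13, sR=90/53; mL=-693/689, mR=90/53; mL+mR=9/13 → advance +1; mR−mL=1863/689 → turn +1·90°
n=4: pose=(2,8,N); sL=5, sR=1; mL=3/2, mR=1; mL+mR=5/2 → advance +1; mR−mL=-1/2 → turn -1·90°
n=5: pose=(2,9,E); sL=90/89, sR=18/13; mL=-1017/1157, mR=18/13; mL+mR=45/89 → advance +1; mR−mL=2619/1157 → turn +1·90°
n=6: pose=(3,9,N); sL=45/16, sR=45/58; mL=585/928, mR=45/58; mL+mR=45/32 → advance +1; mR−mL=135/928 → turn +1·90°

0 9/5 45 -441/10 45 0 8 S
1 2 2 -1 2 0 7 E
2 45/4 45/34 585/136 45/34 1 7 N
3 18/13 90/53 -693/689 90/53 1 8 E
4 5 1 3/2 1 2 8 N
5 90/89 18/13 -1017/1157 18/13 2 9 E
6 45/16 45/58 585/928 45/58 3 9 N
final 3 10 W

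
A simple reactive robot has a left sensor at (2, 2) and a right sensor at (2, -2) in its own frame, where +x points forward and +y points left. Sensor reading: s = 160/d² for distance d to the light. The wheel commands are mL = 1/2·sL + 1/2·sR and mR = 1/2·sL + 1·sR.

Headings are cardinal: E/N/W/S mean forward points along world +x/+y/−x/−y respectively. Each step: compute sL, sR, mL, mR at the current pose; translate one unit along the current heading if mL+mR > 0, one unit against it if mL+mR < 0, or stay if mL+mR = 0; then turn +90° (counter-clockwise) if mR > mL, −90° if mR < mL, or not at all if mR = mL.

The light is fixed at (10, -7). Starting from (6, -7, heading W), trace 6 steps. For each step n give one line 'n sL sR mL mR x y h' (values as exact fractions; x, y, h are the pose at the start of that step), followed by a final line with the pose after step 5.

n=0: pose=(6,-7,W); sL=4, sR=4; mL=4, mR=6; mL+mR=10 → advance +1; mR−mL=2 → turn +1·90°
n=1: pose=(5,-7,S); sL=160/13, sR=160/53; mL=5280/689, mR=6320/689; mL+mR=11600/689 → advance +1; mR−mL=80/53 → turn +1·90°
n=2: pose=(5,-8,E); sL=16, sR=80/9; mL=112/9, mR=152/9; mL+mR=88/3 → advance +1; mR−mL=40/9 → turn +1·90°
n=3: pose=(6,-8,N); sL=160/37, sR=32; mL=672/37, mR=1264/37; mL+mR=1936/37 → advance +1; mR−mL=16 → turn +1·90°
n=4: pose=(6,-7,W); sL=4, sR=4; mL=4, mR=6; mL+mR=10 → advance +1; mR−mL=2 → turn +1·90°
n=5: pose=(5,-7,S); sL=160/13, sR=160/53; mL=5280/689, mR=6320/689; mL+mR=11600/689 → advance +1; mR−mL=80/53 → turn +1·90°

0 4 4 4 6 6 -7 W
1 160/13 160/53 5280/689 6320/689 5 -7 S
2 16 80/9 112/9 152/9 5 -8 E
3 160/37 32 672/37 1264/37 6 -8 N
4 4 4 4 6 6 -7 W
5 160/13 160/53 5280/689 6320/689 5 -7 S
final 5 -8 E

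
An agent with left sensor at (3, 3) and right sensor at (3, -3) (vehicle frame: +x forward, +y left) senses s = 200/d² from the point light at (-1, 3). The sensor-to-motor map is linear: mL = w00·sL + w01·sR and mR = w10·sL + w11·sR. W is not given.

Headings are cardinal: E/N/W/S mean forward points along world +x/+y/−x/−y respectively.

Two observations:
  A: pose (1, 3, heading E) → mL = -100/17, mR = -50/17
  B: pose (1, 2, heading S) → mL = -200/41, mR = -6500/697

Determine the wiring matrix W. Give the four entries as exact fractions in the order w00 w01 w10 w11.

-1 0 1/2 -1

obs A: pose=(1,3,E) → sL=100/17, sR=100/17, mL=-100/17, mR=-50/17
obs B: pose=(1,2,S) → sL=200/41, sR=200/17, mL=-200/41, mR=-6500/697
sensor matrix S = [[100/17, 100/17], [200/41, 200/17]]; det S = 480000/11849
solve [mL_A; mL_B] = S·[w00; w01] and [mR_A; mR_B] = S·[w10; w11]:
  w00 = -1, w01 = 0, w10 = 1/2, w11 = -1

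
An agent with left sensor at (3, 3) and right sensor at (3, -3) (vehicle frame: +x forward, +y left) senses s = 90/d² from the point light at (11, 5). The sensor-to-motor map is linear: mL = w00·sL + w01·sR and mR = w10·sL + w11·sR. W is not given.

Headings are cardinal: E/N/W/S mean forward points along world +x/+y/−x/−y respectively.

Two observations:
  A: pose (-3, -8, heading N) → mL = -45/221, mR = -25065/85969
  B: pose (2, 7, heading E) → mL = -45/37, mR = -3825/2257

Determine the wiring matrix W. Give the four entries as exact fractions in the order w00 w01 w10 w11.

0 -1/2 1/2 -1

obs A: pose=(-3,-8,N) → sL=90/389, sR=90/221, mL=-45/221, mR=-25065/85969
obs B: pose=(2,7,E) → sL=90/61, sR=90/37, mL=-45/37, mR=-3825/2257
sensor matrix S = [[90/389, 90/221], [90/61, 90/37]]; det S = -7387200/194032033
solve [mL_A; mL_B] = S·[w00; w01] and [mR_A; mR_B] = S·[w10; w11]:
  w00 = 0, w01 = -1/2, w10 = 1/2, w11 = -1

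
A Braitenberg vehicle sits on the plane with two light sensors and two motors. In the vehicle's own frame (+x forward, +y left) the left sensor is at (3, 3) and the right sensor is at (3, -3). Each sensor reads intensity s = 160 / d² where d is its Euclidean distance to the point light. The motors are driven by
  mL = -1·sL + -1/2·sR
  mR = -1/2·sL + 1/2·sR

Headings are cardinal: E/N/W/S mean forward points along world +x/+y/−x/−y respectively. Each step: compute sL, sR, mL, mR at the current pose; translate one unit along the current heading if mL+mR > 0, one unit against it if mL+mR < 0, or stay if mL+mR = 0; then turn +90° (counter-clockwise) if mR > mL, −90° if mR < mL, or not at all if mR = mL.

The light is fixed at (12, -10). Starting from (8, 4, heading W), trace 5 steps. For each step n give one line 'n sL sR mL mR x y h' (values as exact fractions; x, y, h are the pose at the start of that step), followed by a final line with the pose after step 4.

n=0: pose=(8,4,W); sL=16/17, sR=80/169; mL=-3384/2873, mR=-672/2873; mL+mR=-24/17 → advance -1; mR−mL=2712/2873 → turn +1·90°
n=1: pose=(9,4,S); sL=160/121, sR=160/157; mL=-34800/18997, mR=-2880/18997; mL+mR=-240/121 → advance -1; mR−mL=31920/18997 → turn +1·90°
n=2: pose=(9,5,E); sL=40/81, sR=10/9; mL=-85/81, mR=25/81; mL+mR=-20/27 → advance -1; mR−mL=110/81 → turn +1·90°
n=3: pose=(8,5,N); sL=160/373, sR=32/65; mL=-16368/24245, mR=768/24245; mL+mR=-240/373 → advance -1; mR−mL=17136/24245 → turn +1·90°
n=4: pose=(8,4,W); sL=16/17, sR=80/169; mL=-3384/2873, mR=-672/2873; mL+mR=-24/17 → advance -1; mR−mL=2712/2873 → turn +1·90°

0 16/17 80/169 -3384/2873 -672/2873 8 4 W
1 160/121 160/157 -34800/18997 -2880/18997 9 4 S
2 40/81 10/9 -85/81 25/81 9 5 E
3 160/373 32/65 -16368/24245 768/24245 8 5 N
4 16/17 80/169 -3384/2873 -672/2873 8 4 W
final 9 4 S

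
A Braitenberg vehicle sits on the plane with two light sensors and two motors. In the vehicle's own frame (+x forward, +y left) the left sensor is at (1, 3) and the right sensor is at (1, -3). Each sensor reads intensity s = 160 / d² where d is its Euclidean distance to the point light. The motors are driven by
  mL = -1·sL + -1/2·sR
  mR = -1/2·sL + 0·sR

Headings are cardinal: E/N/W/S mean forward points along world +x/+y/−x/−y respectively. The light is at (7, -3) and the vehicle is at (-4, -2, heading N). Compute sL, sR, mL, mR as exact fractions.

left sensor world pos  = (-7, -1); dL² = 200
right sensor world pos = (-1, -1); dR² = 68
sL = 160/200 = 4/5
sR = 160/68 = 40/17
mL = -1·sL + -1/2·sR = -168/85
mR = -1/2·sL + 0·sR = -2/5

4/5 40/17 -168/85 -2/5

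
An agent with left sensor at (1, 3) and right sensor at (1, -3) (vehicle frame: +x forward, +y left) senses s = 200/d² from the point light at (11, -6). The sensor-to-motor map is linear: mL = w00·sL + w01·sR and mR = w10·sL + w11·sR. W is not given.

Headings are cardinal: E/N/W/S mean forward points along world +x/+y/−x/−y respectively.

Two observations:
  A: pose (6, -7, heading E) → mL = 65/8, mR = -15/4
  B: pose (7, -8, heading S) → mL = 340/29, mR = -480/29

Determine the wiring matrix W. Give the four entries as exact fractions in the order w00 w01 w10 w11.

1/2 1/2 -1 1

obs A: pose=(6,-7,E) → sL=10, sR=25/4, mL=65/8, mR=-15/4
obs B: pose=(7,-8,S) → sL=20, sR=100/29, mL=340/29, mR=-480/29
sensor matrix S = [[10, 25/4], [20, 100/29]]; det S = -2625/29
solve [mL_A; mL_B] = S·[w00; w01] and [mR_A; mR_B] = S·[w10; w11]:
  w00 = 1/2, w01 = 1/2, w10 = -1, w11 = 1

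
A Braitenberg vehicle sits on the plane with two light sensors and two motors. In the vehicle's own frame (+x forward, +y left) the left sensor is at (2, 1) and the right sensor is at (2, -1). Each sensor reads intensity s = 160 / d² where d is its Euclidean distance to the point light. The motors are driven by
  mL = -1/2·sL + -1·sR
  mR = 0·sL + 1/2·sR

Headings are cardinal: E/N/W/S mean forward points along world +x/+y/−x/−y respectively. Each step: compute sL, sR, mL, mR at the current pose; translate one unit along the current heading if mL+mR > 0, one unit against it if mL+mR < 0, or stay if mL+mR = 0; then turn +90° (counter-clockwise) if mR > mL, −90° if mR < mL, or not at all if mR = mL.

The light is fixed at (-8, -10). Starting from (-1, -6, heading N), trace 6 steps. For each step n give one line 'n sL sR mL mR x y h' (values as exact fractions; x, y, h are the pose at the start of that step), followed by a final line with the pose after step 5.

0 20/9 8/5 -122/45 4/5 -1 -6 N
1 160/29 160/41 -7920/1189 80/41 -1 -7 W
2 80/41 16/5 -856/205 8/5 0 -7 S
3 32/25 160/109 -5744/2725 80/109 0 -6 E
4 20/9 8/5 -122/45 4/5 -1 -6 N
5 160/29 160/41 -7920/1189 80/41 -1 -7 W
final 0 -7 S

n=0: pose=(-1,-6,N); sL=20/9, sR=8/5; mL=-122/45, mR=4/5; mL+mR=-86/45 → advance -1; mR−mL=158/45 → turn +1·90°
n=1: pose=(-1,-7,W); sL=160/29, sR=160/41; mL=-7920/1189, mR=80/41; mL+mR=-5600/1189 → advance -1; mR−mL=10240/1189 → turn +1·90°
n=2: pose=(0,-7,S); sL=80/41, sR=16/5; mL=-856/205, mR=8/5; mL+mR=-528/205 → advance -1; mR−mL=1184/205 → turn +1·90°
n=3: pose=(0,-6,E); sL=32/25, sR=160/109; mL=-5744/2725, mR=80/109; mL+mR=-3744/2725 → advance -1; mR−mL=7744/2725 → turn +1·90°
n=4: pose=(-1,-6,N); sL=20/9, sR=8/5; mL=-122/45, mR=4/5; mL+mR=-86/45 → advance -1; mR−mL=158/45 → turn +1·90°
n=5: pose=(-1,-7,W); sL=160/29, sR=160/41; mL=-7920/1189, mR=80/41; mL+mR=-5600/1189 → advance -1; mR−mL=10240/1189 → turn +1·90°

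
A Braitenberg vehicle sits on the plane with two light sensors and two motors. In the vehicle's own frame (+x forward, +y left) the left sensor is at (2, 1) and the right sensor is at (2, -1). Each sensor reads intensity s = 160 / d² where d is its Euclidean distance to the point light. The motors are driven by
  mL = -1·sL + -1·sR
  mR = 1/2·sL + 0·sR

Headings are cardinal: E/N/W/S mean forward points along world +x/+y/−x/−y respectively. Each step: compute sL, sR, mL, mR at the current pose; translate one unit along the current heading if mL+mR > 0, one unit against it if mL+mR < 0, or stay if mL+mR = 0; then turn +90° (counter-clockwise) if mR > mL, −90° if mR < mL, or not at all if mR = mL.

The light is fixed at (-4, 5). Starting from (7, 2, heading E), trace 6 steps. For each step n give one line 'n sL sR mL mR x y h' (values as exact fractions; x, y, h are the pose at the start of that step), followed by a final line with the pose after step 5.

0 160/173 32/37 -11456/6401 80/173 7 2 E
1 80/41 80/61 -8160/2501 40/41 6 2 N
2 160/89 160/73 -25920/6497 80/89 6 1 W
3 8/9 20/17 -316/153 4/9 7 1 S
4 160/173 32/37 -11456/6401 80/173 7 2 E
5 80/41 80/61 -8160/2501 40/41 6 2 N
final 6 1 W

n=0: pose=(7,2,E); sL=160/173, sR=32/37; mL=-11456/6401, mR=80/173; mL+mR=-8496/6401 → advance -1; mR−mL=14416/6401 → turn +1·90°
n=1: pose=(6,2,N); sL=80/41, sR=80/61; mL=-8160/2501, mR=40/41; mL+mR=-5720/2501 → advance -1; mR−mL=10600/2501 → turn +1·90°
n=2: pose=(6,1,W); sL=160/89, sR=160/73; mL=-25920/6497, mR=80/89; mL+mR=-20080/6497 → advance -1; mR−mL=31760/6497 → turn +1·90°
n=3: pose=(7,1,S); sL=8/9, sR=20/17; mL=-316/153, mR=4/9; mL+mR=-248/153 → advance -1; mR−mL=128/51 → turn +1·90°
n=4: pose=(7,2,E); sL=160/173, sR=32/37; mL=-11456/6401, mR=80/173; mL+mR=-8496/6401 → advance -1; mR−mL=14416/6401 → turn +1·90°
n=5: pose=(6,2,N); sL=80/41, sR=80/61; mL=-8160/2501, mR=40/41; mL+mR=-5720/2501 → advance -1; mR−mL=10600/2501 → turn +1·90°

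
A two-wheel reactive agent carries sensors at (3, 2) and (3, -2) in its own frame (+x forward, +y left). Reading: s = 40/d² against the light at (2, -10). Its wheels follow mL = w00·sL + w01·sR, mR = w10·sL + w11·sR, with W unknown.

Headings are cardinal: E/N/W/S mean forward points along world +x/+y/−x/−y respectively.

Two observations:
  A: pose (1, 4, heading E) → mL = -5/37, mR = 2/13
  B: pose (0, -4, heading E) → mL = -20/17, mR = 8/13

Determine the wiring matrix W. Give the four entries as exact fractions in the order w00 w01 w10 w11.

obs A: pose=(1,4,E) → sL=2/13, sR=10/37, mL=-5/37, mR=2/13
obs B: pose=(0,-4,E) → sL=8/13, sR=40/17, mL=-20/17, mR=8/13
sensor matrix S = [[2/13, 10/37], [8/13, 40/17]]; det S = 1600/8177
solve [mL_A; mL_B] = S·[w00; w01] and [mR_A; mR_B] = S·[w10; w11]:
  w00 = 0, w01 = -1/2, w10 = 1, w11 = 0

0 -1/2 1 0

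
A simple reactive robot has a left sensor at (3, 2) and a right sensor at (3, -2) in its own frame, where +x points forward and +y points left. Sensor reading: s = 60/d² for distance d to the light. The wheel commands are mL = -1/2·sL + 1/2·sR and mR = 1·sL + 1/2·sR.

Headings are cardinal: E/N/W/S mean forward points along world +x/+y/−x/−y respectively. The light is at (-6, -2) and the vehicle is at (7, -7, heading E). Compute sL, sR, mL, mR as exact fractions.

12/53 12/61 -48/3233 1050/3233

left sensor world pos  = (10, -5); dL² = 265
right sensor world pos = (10, -9); dR² = 305
sL = 60/265 = 12/53
sR = 60/305 = 12/61
mL = -1/2·sL + 1/2·sR = -48/3233
mR = 1·sL + 1/2·sR = 1050/3233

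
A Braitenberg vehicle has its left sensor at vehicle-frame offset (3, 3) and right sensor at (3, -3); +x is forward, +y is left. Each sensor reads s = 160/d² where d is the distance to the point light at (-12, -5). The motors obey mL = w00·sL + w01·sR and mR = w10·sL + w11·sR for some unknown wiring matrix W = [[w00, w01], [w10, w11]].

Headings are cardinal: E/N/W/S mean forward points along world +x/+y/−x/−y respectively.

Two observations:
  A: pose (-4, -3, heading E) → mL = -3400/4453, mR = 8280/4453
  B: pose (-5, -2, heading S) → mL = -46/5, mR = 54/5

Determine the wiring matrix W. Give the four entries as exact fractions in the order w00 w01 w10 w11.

obs A: pose=(-4,-3,E) → sL=80/73, sR=80/61, mL=-3400/4453, mR=8280/4453
obs B: pose=(-5,-2,S) → sL=8/5, sR=10, mL=-46/5, mR=54/5
sensor matrix S = [[80/73, 80/61], [8/5, 10]]; det S = 39456/4453
solve [mL_A; mL_B] = S·[w00; w01] and [mR_A; mR_B] = S·[w10; w11]:
  w00 = 1/2, w01 = -1, w10 = 1/2, w11 = 1

1/2 -1 1/2 1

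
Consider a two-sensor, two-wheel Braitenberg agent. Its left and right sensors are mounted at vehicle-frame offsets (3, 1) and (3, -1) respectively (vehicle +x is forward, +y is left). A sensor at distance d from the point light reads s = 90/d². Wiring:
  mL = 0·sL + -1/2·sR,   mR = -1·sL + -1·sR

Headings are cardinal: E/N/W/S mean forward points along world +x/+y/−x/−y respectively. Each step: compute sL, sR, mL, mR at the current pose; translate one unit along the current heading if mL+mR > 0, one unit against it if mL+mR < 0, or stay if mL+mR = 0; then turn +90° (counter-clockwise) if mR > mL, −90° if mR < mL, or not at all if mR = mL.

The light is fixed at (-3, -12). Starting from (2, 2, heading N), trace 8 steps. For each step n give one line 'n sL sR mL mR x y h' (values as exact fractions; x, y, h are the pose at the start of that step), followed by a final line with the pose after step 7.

n=0: pose=(2,2,N); sL=18/61, sR=18/65; mL=-9/65, mR=-2268/3965; mL+mR=-2817/3965 → advance -1; mR−mL=-1719/3965 → turn -1·90°
n=1: pose=(2,1,E); sL=9/26, sR=45/104; mL=-45/208, mR=-81/104; mL+mR=-207/208 → advance -1; mR−mL=-9/16 → turn -1·90°
n=2: pose=(1,1,S); sL=18/25, sR=90/109; mL=-45/109, mR=-4212/2725; mL+mR=-5337/2725 → advance -1; mR−mL=-3087/2725 → turn -1·90°
n=3: pose=(1,2,W); sL=9/17, sR=45/113; mL=-45/226, mR=-1782/1921; mL+mR=-4329/3842 → advance -1; mR−mL=-2799/3842 → turn -1·90°
n=4: pose=(2,2,N); sL=18/61, sR=18/65; mL=-9/65, mR=-2268/3965; mL+mR=-2817/3965 → advance -1; mR−mL=-1719/3965 → turn -1·90°
n=5: pose=(2,1,E); sL=9/26, sR=45/104; mL=-45/208, mR=-81/104; mL+mR=-207/208 → advance -1; mR−mL=-9/16 → turn -1·90°
n=6: pose=(1,1,S); sL=18/25, sR=90/109; mL=-45/109, mR=-4212/2725; mL+mR=-5337/2725 → advance -1; mR−mL=-3087/2725 → turn -1·90°
n=7: pose=(1,2,W); sL=9/17, sR=45/113; mL=-45/226, mR=-1782/1921; mL+mR=-4329/3842 → advance -1; mR−mL=-2799/3842 → turn -1·90°

0 18/61 18/65 -9/65 -2268/3965 2 2 N
1 9/26 45/104 -45/208 -81/104 2 1 E
2 18/25 90/109 -45/109 -4212/2725 1 1 S
3 9/17 45/113 -45/226 -1782/1921 1 2 W
4 18/61 18/65 -9/65 -2268/3965 2 2 N
5 9/26 45/104 -45/208 -81/104 2 1 E
6 18/25 90/109 -45/109 -4212/2725 1 1 S
7 9/17 45/113 -45/226 -1782/1921 1 2 W
final 2 2 N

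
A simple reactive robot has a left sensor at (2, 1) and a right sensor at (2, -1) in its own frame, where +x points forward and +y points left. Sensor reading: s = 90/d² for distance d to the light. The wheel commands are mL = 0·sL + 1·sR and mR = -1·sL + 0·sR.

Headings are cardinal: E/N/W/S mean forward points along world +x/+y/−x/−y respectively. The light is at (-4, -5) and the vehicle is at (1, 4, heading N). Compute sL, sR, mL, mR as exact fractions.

left sensor world pos  = (0, 6); dL² = 137
right sensor world pos = (2, 6); dR² = 157
sL = 90/137 = 90/137
sR = 90/157 = 90/157
mL = 0·sL + 1·sR = 90/157
mR = -1·sL + 0·sR = -90/137

90/137 90/157 90/157 -90/137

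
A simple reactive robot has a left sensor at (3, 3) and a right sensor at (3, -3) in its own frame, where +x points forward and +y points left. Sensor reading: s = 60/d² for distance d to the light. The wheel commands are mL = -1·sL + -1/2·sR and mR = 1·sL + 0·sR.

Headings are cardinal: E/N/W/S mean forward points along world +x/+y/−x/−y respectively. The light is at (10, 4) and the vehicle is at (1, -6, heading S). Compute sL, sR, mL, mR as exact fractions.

left sensor world pos  = (4, -9); dL² = 205
right sensor world pos = (-2, -9); dR² = 313
sL = 60/205 = 12/41
sR = 60/313 = 60/313
mL = -1·sL + -1/2·sR = -4986/12833
mR = 1·sL + 0·sR = 12/41

12/41 60/313 -4986/12833 12/41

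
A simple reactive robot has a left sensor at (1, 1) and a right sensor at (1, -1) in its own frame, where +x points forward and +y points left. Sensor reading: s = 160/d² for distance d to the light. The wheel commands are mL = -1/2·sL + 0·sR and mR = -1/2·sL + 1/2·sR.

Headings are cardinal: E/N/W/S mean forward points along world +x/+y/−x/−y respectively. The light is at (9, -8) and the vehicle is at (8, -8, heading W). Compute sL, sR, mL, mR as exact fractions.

left sensor world pos  = (7, -9); dL² = 5
right sensor world pos = (7, -7); dR² = 5
sL = 160/5 = 32
sR = 160/5 = 32
mL = -1/2·sL + 0·sR = -16
mR = -1/2·sL + 1/2·sR = 0

32 32 -16 0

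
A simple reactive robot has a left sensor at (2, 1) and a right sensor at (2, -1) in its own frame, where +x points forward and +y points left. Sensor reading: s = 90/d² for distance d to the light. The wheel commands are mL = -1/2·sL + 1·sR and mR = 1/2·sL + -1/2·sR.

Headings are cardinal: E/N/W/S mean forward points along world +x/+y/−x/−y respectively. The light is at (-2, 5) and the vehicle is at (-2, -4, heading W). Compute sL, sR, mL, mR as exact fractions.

left sensor world pos  = (-4, -5); dL² = 104
right sensor world pos = (-4, -3); dR² = 68
sL = 90/104 = 45/52
sR = 90/68 = 45/34
mL = -1/2·sL + 1·sR = 1575/1768
mR = 1/2·sL + -1/2·sR = -405/1768

45/52 45/34 1575/1768 -405/1768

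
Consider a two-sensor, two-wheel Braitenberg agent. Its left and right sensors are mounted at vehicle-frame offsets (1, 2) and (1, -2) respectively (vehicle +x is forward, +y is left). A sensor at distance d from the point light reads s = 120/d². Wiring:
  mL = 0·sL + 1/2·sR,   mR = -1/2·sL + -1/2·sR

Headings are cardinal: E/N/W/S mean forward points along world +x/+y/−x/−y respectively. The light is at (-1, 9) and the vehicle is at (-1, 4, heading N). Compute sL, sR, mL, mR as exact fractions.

left sensor world pos  = (-3, 5); dL² = 20
right sensor world pos = (1, 5); dR² = 20
sL = 120/20 = 6
sR = 120/20 = 6
mL = 0·sL + 1/2·sR = 3
mR = -1/2·sL + -1/2·sR = -6

6 6 3 -6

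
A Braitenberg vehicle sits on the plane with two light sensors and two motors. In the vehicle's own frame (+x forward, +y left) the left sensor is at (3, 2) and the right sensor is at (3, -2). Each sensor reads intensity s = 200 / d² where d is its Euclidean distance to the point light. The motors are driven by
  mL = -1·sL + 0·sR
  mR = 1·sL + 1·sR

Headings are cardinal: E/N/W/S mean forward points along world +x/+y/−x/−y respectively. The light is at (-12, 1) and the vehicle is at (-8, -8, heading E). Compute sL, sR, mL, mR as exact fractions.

100/49 20/17 -100/49 2680/833

left sensor world pos  = (-5, -6); dL² = 98
right sensor world pos = (-5, -10); dR² = 170
sL = 200/98 = 100/49
sR = 200/170 = 20/17
mL = -1·sL + 0·sR = -100/49
mR = 1·sL + 1·sR = 2680/833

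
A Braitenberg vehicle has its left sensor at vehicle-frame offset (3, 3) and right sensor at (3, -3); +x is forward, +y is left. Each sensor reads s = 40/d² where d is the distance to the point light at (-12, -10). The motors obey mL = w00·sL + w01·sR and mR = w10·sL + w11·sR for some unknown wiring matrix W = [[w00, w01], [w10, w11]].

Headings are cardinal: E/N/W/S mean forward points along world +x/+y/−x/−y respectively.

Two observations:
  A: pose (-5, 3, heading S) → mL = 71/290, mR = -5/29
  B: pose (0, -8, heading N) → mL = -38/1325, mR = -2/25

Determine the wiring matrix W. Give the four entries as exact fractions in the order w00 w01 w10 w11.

obs A: pose=(-5,3,S) → sL=1/5, sR=10/29, mL=71/290, mR=-5/29
obs B: pose=(0,-8,N) → sL=20/53, sR=4/25, mL=-38/1325, mR=-2/25
sensor matrix S = [[1/5, 10/29], [20/53, 4/25]]; det S = -18852/192125
solve [mL_A; mL_B] = S·[w00; w01] and [mR_A; mR_B] = S·[w10; w11]:
  w00 = -1/2, w01 = 1, w10 = 0, w11 = -1/2

-1/2 1 0 -1/2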